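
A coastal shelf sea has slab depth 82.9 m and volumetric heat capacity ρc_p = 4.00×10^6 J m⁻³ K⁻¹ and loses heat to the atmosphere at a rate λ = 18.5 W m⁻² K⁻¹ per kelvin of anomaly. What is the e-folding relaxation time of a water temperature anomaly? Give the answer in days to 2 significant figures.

Areal heat capacity C = ρc_p × D = 4.00×10^6 × 82.9 = 3.32×10^8 J/(m^2 K).
Relaxation time τ = C / λ = 3.32×10^8 / 18.5 = 1.79×10^7 s.
In days: 1.79×10^7 s / (86400 s/day) = 207 days.

210 days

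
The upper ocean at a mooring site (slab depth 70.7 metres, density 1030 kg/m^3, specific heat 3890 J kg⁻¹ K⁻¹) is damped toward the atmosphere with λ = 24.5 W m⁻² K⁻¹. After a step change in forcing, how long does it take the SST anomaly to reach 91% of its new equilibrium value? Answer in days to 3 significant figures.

322 days

Areal heat capacity C = ρ c_p D = 1030 × 3890 × 70.7 = 2.83×10^8 J/(m²·K).
τ = C / λ = 2.83×10^8 / 24.5 = 1.16×10^7 s.
Fraction reached: 1 − e^(−t/τ) = 0.91 ⇒ t = −τ ln(1 − 0.91) = τ × 2.41.
t = 2.78×10^7 s = 322 days.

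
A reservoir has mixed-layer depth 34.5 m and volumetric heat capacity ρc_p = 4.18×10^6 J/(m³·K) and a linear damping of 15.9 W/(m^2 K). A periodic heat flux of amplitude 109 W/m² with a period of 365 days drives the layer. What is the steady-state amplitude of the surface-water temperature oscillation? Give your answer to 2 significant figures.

Areal heat capacity C = ρc_p × D = 4.18×10^6 × 34.5 = 1.44×10^8 J/(m²·K).
Angular frequency ω = 2π / T = 2π / 3.15×10^7 s = 1.99×10^-7 s⁻¹.
√((Cω)² + λ²) = √((28.7)² + 15.9²) = 32.8 W/(m²·K).
Amplitude A = F₀ / √((Cω)²+λ²) = 109 / 32.8 = 3.32 K.

3.3 K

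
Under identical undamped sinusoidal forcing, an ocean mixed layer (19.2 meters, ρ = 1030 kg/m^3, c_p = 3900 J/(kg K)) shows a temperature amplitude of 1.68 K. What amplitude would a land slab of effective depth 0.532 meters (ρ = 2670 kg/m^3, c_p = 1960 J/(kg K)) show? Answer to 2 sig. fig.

C_ocean = 7.71×10^7 J/(m²·K); C_land = 2.78×10^6 J/(m²·K).
A ∝ 1/C ⇒ A_land = A_ocean × C_ocean/C_land = 1.68 × 27.7 = 46.5 K.

47 K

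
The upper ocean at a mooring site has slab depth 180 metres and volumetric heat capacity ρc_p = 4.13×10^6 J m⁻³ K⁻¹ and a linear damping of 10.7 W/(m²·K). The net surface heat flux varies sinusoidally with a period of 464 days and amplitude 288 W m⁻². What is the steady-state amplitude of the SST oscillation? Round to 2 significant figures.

Areal heat capacity C = ρc_p × D = 4.13×10^6 × 180 = 7.43×10^8 J m⁻² K⁻¹.
Angular frequency ω = 2π / T = 2π / 4.01×10^7 s = 1.57×10^-7 s⁻¹.
√((Cω)² + λ²) = √((117)² + 10.7²) = 117 W/(m²·K).
Amplitude A = F₀ / √((Cω)²+λ²) = 288 / 117 = 2.46 K.

2.5 K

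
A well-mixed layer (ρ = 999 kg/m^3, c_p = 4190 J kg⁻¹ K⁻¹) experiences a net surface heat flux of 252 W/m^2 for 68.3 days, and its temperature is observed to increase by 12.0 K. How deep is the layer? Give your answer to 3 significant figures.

Heat input Q = F Δt = 252 × 5.90×10^6 s = 1.49×10^9 J/m².
Required areal heat capacity C = Q / ΔT = 1.24×10^8 J/(m²·K).
Depth D = C / (ρ c_p) = 1.24×10^8 / (999 × 4190) = 29.6 m.

29.6 m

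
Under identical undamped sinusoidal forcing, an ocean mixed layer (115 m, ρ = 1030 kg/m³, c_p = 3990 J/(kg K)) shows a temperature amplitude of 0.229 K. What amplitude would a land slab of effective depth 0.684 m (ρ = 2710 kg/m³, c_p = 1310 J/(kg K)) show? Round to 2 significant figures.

C_ocean = 4.73×10^8 J/(m²·K); C_land = 2.43×10^6 J/(m²·K).
A ∝ 1/C ⇒ A_land = A_ocean × C_ocean/C_land = 0.229 × 195 = 44.6 K.

45 K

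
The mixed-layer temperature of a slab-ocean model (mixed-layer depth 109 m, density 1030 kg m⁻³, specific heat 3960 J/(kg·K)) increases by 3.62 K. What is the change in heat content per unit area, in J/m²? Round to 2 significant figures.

Areal heat capacity C = ρ c_p D = 1030 × 3960 × 109 = 4.45×10^8 J m⁻² K⁻¹.
ΔQ = C ΔT = 4.45×10^8 × 3.62 = 1.61×10^9 J/m².

1.6×10^9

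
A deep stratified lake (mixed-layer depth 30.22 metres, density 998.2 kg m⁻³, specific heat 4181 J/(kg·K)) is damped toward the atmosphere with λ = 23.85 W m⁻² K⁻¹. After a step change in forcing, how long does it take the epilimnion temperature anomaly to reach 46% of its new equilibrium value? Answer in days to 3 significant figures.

Areal heat capacity C = ρ c_p D = 998.2 × 4181 × 30.22 = 1.26×10^8 J m⁻² K⁻¹.
τ = C / λ = 1.26×10^8 / 23.85 = 5.29×10^6 s.
Fraction reached: 1 − e^(−t/τ) = 0.46 ⇒ t = −τ ln(1 − 0.46) = τ × 0.616.
t = 3.26×10^6 s = 37.7 days.

37.7 days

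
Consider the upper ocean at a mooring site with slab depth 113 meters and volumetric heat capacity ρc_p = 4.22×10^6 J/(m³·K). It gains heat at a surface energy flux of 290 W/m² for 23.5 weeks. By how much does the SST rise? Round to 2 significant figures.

Areal heat capacity C = ρc_p × D = 4.22×10^6 × 113 = 4.77×10^8 J/(m^2 K).
Net heat input Q = F Δt = 290 × (23.5 weeks × 6.048×10^5 s/week) = 4.12×10^9 J/m².
ΔT = Q / C = 4.12×10^9 / 4.77×10^8 = 8.64 K.

8.6 K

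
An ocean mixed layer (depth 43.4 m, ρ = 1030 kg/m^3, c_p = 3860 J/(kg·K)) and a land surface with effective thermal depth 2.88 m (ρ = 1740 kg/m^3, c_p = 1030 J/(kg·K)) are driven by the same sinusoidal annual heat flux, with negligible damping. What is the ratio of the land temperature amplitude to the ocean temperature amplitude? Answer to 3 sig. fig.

C_ocean = 1030 × 3860 × 43.4 = 1.73×10^8 J/(m²·K).
C_land = 1740 × 1030 × 2.88 = 5.16×10^6 J/(m²·K).
Undamped amplitude ∝ 1/C, so A_land/A_ocean = C_ocean/C_land = 33.4.

33.4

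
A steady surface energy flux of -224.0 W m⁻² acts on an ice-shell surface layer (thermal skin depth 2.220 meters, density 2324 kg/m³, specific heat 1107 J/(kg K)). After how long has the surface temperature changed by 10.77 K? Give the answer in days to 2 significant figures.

3.2 days

Areal heat capacity C = ρ c_p D = 2324 × 1107 × 2.220 = 5.71×10^6 J m⁻² K⁻¹.
Time required: Δt = C ΔT / F = 5.71×10^6 × -10.77 / -224.0 = 2.75×10^5 s.
In days: 2.75×10^5 s / (86400 s/day) = 3.18 days.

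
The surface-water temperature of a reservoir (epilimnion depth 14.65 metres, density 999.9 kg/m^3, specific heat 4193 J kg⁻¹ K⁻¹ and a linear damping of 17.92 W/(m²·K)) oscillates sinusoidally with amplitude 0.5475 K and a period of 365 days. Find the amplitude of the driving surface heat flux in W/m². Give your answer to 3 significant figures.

11.9

Areal heat capacity C = ρ c_p D = 999.9 × 4193 × 14.65 = 6.14×10^7 J/(m²·K).
ω = 2π / 3.15×10^7 s = 1.99×10^-7 s⁻¹.
√((Cω)² + λ²) = √((12.2)² + 17.92²) = 21.7 W/(m²·K).
F₀ = A × √((Cω)²+λ²) = 0.5475 × 21.7 = 11.9 W/m².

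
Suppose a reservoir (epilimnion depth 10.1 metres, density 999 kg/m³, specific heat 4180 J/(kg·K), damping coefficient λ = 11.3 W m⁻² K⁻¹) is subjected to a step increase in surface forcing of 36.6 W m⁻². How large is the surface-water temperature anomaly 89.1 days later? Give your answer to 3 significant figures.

Areal heat capacity C = ρ c_p D = 999 × 4180 × 10.1 = 4.22×10^7 J/(m²·K).
τ = C / λ = 4.22×10^7 / 11.3 = 3.73×10^6 s.
Equilibrium anomaly ΔT_eq = F / λ = 36.6 / 11.3 = 3.24 K.
t = 89.1 days = 7.70×10^6 s, so t/τ = 2.06.
ΔT(t) = ΔT_eq (1 − e^(−t/τ)) = 3.24 × (1 − e^−2.06) = 2.83 K.

2.83 K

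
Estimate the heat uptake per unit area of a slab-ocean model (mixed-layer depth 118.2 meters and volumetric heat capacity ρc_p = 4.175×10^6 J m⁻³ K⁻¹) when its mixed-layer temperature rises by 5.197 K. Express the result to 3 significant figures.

2.56×10^9

Areal heat capacity C = ρc_p × D = 4.175×10^6 × 118.2 = 4.93×10^8 J m⁻² K⁻¹.
ΔQ = C ΔT = 4.93×10^8 × 5.197 = 2.56×10^9 J/m².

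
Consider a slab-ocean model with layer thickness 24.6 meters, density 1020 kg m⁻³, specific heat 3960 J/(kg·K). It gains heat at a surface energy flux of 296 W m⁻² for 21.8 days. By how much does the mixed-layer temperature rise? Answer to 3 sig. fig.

Areal heat capacity C = ρ c_p D = 1020 × 3960 × 24.6 = 9.94×10^7 J/(m^2 K).
Net heat input Q = F Δt = 296 × (21.8 days × 86400 s/day) = 5.58×10^8 J/m².
ΔT = Q / C = 5.58×10^8 / 9.94×10^7 = 5.61 K.

5.61 K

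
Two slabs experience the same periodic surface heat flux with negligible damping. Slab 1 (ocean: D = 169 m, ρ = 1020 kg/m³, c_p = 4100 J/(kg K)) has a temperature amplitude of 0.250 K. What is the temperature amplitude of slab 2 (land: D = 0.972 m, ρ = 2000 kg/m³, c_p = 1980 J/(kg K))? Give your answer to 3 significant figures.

45.9 K

C_ocean = 7.07×10^8 J/(m²·K); C_land = 3.85×10^6 J/(m²·K).
A ∝ 1/C ⇒ A_land = A_ocean × C_ocean/C_land = 0.250 × 184 = 45.9 K.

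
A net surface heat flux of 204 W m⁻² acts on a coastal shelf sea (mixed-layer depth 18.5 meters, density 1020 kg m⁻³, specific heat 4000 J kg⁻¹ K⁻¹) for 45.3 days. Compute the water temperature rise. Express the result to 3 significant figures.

10.6 K

Areal heat capacity C = ρ c_p D = 1020 × 4000 × 18.5 = 7.55×10^7 J/(m²·K).
Net heat input Q = F Δt = 204 × (45.3 days × 86400 s/day) = 7.98×10^8 J/m².
ΔT = Q / C = 7.98×10^8 / 7.55×10^7 = 10.6 K.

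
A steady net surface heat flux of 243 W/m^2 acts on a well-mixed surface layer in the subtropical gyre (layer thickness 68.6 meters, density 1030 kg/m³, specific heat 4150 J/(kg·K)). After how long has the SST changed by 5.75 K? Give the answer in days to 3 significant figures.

80.3 days

Areal heat capacity C = ρ c_p D = 1030 × 4150 × 68.6 = 2.93×10^8 J m⁻² K⁻¹.
Time required: Δt = C ΔT / F = 2.93×10^8 × 5.75 / 243 = 6.94×10^6 s.
In days: 6.94×10^6 s / (86400 s/day) = 80.3 days.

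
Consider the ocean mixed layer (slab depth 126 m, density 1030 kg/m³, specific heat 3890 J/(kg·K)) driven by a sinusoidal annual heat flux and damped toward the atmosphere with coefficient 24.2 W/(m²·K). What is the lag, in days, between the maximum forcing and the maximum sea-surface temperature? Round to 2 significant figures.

78 days

Areal heat capacity C = ρ c_p D = 1030 × 3890 × 126 = 5.05×10^8 J/(m^2 K).
ω = 2π / 3.15×10^7 s = 1.99×10^-7 s⁻¹.
Phase lag φ = arctan(Cω/λ) = arctan(101/24.2) = 1.33 rad.
Time lag = φ / ω = 1.33 / 1.99×10^-7 = 6.70×10^6 s = 77.5 days.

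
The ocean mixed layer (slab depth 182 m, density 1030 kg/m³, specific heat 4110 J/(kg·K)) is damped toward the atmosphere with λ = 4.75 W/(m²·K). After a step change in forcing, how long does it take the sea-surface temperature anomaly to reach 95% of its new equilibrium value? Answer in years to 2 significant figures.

15 years

Areal heat capacity C = ρ c_p D = 1030 × 4110 × 182 = 7.70×10^8 J/(m²·K).
τ = C / λ = 7.70×10^8 / 4.75 = 1.62×10^8 s.
Fraction reached: 1 − e^(−t/τ) = 0.95 ⇒ t = −τ ln(1 − 0.95) = τ × 3.00.
t = 4.86×10^8 s = 15.4 years.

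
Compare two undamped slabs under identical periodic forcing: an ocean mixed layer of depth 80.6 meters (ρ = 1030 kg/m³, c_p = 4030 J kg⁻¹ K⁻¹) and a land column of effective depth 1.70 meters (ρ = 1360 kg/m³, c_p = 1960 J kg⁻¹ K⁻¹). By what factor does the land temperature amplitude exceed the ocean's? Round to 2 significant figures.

C_ocean = 1030 × 4030 × 80.6 = 3.35×10^8 J/(m²·K).
C_land = 1360 × 1960 × 1.70 = 4.53×10^6 J/(m²·K).
Undamped amplitude ∝ 1/C, so A_land/A_ocean = C_ocean/C_land = 73.8.

74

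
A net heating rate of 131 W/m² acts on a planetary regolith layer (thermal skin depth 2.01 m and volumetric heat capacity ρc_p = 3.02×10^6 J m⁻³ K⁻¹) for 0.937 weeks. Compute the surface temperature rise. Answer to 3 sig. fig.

Areal heat capacity C = ρc_p × D = 3.02×10^6 × 2.01 = 6.07×10^6 J m⁻² K⁻¹.
Net heat input Q = F Δt = 131 × (0.937 weeks × 6.048×10^5 s/week) = 7.42×10^7 J/m².
ΔT = Q / C = 7.42×10^7 / 6.07×10^6 = 12.2 K.

12.2 K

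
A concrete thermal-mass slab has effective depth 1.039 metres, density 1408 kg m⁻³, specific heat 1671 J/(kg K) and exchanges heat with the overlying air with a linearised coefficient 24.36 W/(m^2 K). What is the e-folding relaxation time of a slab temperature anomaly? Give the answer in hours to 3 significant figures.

Areal heat capacity C = ρ c_p D = 1408 × 1671 × 1.039 = 2.44×10^6 J/(m^2 K).
Relaxation time τ = C / λ = 2.44×10^6 / 24.36 = 1.00×10^5 s.
In hours: 1.00×10^5 s / (3600 s/hour) = 27.9 hours.

27.9 hours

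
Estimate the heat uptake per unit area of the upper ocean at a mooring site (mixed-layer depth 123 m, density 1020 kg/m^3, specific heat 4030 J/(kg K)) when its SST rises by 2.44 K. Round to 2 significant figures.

Areal heat capacity C = ρ c_p D = 1020 × 4030 × 123 = 5.06×10^8 J/(m²·K).
ΔQ = C ΔT = 5.06×10^8 × 2.44 = 1.23×10^9 J/m².

1.2×10^9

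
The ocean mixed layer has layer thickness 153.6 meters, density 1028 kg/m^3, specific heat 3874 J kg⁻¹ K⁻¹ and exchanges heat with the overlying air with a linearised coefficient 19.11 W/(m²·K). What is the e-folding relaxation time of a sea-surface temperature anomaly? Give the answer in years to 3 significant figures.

Areal heat capacity C = ρ c_p D = 1028 × 3874 × 153.6 = 6.12×10^8 J/(m²·K).
Relaxation time τ = C / λ = 6.12×10^8 / 19.11 = 3.20×10^7 s.
In years: 3.20×10^7 s / (3.156×10^7 s/year) = 1.01 years.

1.01 years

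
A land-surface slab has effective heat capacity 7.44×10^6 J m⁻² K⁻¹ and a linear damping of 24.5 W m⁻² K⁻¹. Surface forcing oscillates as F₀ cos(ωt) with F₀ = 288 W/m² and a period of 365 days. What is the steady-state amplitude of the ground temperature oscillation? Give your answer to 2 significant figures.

Areal heat capacity C = 7.44×10^6 J m⁻² K⁻¹ (given).
Angular frequency ω = 2π / T = 2π / 3.15×10^7 s = 1.99×10^-7 s⁻¹.
√((Cω)² + λ²) = √((1.48)² + 24.5²) = 24.5 W/(m²·K).
Amplitude A = F₀ / √((Cω)²+λ²) = 288 / 24.5 = 11.7 K.

12 K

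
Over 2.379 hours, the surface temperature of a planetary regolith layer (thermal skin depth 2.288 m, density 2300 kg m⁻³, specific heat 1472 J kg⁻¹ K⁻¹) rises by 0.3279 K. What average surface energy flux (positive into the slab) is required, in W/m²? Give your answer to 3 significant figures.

297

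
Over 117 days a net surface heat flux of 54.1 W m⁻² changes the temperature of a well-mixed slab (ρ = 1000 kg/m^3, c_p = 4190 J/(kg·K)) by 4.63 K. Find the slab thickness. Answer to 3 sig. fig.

28.2 m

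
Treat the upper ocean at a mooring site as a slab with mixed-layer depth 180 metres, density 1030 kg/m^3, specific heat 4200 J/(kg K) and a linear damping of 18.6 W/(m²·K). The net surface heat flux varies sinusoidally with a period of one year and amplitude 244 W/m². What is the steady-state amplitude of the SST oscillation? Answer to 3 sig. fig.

1.56 K

Areal heat capacity C = ρ c_p D = 1030 × 4200 × 180 = 7.79×10^8 J/(m^2 K).
Angular frequency ω = 2π / T = 2π / 3.15×10^7 s = 1.99×10^-7 s⁻¹.
√((Cω)² + λ²) = √((155)² + 18.6²) = 156 W/(m²·K).
Amplitude A = F₀ / √((Cω)²+λ²) = 244 / 156 = 1.56 K.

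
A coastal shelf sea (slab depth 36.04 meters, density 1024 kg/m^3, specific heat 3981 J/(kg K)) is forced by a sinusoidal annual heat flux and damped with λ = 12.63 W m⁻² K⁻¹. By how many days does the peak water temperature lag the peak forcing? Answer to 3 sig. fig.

Areal heat capacity C = ρ c_p D = 1024 × 3981 × 36.04 = 1.47×10^8 J m⁻² K⁻¹.
ω = 2π / 3.15×10^7 s = 1.99×10^-7 s⁻¹.
Phase lag φ = arctan(Cω/λ) = arctan(29.3/12.63) = 1.16 rad.
Time lag = φ / ω = 1.16 / 1.99×10^-7 = 5.84×10^6 s = 67.6 days.

67.6 days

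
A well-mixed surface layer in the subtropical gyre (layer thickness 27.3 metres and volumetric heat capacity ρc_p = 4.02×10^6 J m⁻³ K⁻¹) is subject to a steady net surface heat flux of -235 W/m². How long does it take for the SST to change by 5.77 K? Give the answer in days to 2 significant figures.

31 days

Areal heat capacity C = ρc_p × D = 4.02×10^6 × 27.3 = 1.10×10^8 J/(m^2 K).
Time required: Δt = C ΔT / F = 1.10×10^8 × -5.77 / -235 = 2.69×10^6 s.
In days: 2.69×10^6 s / (86400 s/day) = 31.2 days.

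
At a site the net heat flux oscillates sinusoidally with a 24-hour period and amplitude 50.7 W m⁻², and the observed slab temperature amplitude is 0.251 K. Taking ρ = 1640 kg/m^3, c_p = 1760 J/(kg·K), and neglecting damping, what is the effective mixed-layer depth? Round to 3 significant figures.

0.962 m

ω = 2π / 86400 s = 7.27×10^-5 s⁻¹.
Required C = F₀ / (A ω) = 50.7 / (0.251 × 7.27×10^-5) = 2.78×10^6 J/(m²·K).
D = C / (ρ c_p) = 2.78×10^6 / (1640 × 1760) = 0.962 m.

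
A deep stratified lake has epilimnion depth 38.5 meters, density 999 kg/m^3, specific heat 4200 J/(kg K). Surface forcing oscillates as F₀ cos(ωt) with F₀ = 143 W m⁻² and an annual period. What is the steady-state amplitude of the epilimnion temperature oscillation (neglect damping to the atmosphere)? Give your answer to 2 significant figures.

Areal heat capacity C = ρ c_p D = 999 × 4200 × 38.5 = 1.62×10^8 J m⁻² K⁻¹.
Angular frequency ω = 2π / T = 2π / 3.15×10^7 s = 1.99×10^-7 s⁻¹.
Cω = 1.62×10^8 × 1.99×10^-7 = 32.2 W/(m²·K).
Amplitude A = F₀ / (Cω) = 143 / 32.2 = 4.44 K.

4.4 K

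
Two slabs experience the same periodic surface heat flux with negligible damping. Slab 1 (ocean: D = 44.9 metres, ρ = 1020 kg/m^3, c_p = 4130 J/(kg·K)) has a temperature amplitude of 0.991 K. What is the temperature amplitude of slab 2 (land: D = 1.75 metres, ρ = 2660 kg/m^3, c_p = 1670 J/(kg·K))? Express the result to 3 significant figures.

C_ocean = 1.89×10^8 J/(m²·K); C_land = 7.77×10^6 J/(m²·K).
A ∝ 1/C ⇒ A_land = A_ocean × C_ocean/C_land = 0.991 × 24.3 = 24.1 K.

24.1 K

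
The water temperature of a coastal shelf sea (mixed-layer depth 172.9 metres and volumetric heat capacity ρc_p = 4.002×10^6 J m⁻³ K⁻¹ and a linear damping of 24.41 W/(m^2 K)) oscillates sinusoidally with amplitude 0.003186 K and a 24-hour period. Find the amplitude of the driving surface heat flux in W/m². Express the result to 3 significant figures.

Areal heat capacity C = ρc_p × D = 4.002×10^6 × 172.9 = 6.92×10^8 J/(m²·K).
ω = 2π / 86400 s = 7.27×10^-5 s⁻¹.
√((Cω)² + λ²) = √((50300)² + 24.41²) = 50300 W/(m²·K).
F₀ = A × √((Cω)²+λ²) = 0.003186 × 50300 = 160 W/m².

160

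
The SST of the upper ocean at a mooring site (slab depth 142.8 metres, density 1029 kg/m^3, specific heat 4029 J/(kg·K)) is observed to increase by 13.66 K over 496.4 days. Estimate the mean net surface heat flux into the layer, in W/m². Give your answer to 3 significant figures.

189

Areal heat capacity C = ρ c_p D = 1029 × 4029 × 142.8 = 5.92×10^8 J m⁻² K⁻¹.
Required heat per unit area: Q = C ΔT = 5.92×10^8 × 13.66 = 8.09×10^9 J/m².
Flux F = Q / Δt = 8.09×10^9 / 4.29×10^7 s = 189 W/m².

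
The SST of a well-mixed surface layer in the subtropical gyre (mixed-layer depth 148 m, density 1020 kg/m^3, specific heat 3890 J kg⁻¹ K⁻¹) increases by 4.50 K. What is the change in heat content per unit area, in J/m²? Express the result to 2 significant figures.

2.6×10^9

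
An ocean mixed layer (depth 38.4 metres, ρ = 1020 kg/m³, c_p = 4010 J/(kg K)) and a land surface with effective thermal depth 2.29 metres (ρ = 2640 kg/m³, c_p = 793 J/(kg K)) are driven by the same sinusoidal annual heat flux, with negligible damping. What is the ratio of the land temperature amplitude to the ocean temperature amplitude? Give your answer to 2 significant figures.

33

C_ocean = 1020 × 4010 × 38.4 = 1.57×10^8 J/(m²·K).
C_land = 2640 × 793 × 2.29 = 4.79×10^6 J/(m²·K).
Undamped amplitude ∝ 1/C, so A_land/A_ocean = C_ocean/C_land = 32.8.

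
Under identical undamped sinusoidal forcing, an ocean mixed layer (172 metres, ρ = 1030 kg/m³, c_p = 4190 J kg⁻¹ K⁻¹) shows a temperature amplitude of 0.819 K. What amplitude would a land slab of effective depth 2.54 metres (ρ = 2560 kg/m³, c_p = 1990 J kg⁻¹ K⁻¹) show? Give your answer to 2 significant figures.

C_ocean = 7.42×10^8 J/(m²·K); C_land = 1.29×10^7 J/(m²·K).
A ∝ 1/C ⇒ A_land = A_ocean × C_ocean/C_land = 0.819 × 57.4 = 47.0 K.

47 K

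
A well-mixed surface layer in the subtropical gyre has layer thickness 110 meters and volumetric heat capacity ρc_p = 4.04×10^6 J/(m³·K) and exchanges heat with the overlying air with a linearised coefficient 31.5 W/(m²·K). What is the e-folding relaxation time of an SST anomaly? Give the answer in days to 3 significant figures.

163 days

Areal heat capacity C = ρc_p × D = 4.04×10^6 × 110 = 4.44×10^8 J/(m²·K).
Relaxation time τ = C / λ = 4.44×10^8 / 31.5 = 1.41×10^7 s.
In days: 1.41×10^7 s / (86400 s/day) = 163 days.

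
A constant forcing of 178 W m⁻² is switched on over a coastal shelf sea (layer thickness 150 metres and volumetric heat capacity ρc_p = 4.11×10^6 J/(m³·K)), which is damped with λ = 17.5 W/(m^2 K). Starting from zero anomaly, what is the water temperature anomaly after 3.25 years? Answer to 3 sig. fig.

9.62 K

Areal heat capacity C = ρc_p × D = 4.11×10^6 × 150 = 6.16×10^8 J m⁻² K⁻¹.
τ = C / λ = 6.16×10^8 / 17.5 = 3.52×10^7 s.
Equilibrium anomaly ΔT_eq = F / λ = 178 / 17.5 = 10.2 K.
t = 3.25 years = 1.03×10^8 s, so t/τ = 2.91.
ΔT(t) = ΔT_eq (1 − e^(−t/τ)) = 10.2 × (1 − e^−2.91) = 9.62 K.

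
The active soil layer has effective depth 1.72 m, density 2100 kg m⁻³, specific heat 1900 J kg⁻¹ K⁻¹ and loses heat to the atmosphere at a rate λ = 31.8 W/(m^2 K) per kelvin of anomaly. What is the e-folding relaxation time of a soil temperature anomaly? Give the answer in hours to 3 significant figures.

Areal heat capacity C = ρ c_p D = 2100 × 1900 × 1.72 = 6.86×10^6 J m⁻² K⁻¹.
Relaxation time τ = C / λ = 6.86×10^6 / 31.8 = 2.16×10^5 s.
In hours: 2.16×10^5 s / (3600 s/hour) = 59.9 hours.

59.9 hours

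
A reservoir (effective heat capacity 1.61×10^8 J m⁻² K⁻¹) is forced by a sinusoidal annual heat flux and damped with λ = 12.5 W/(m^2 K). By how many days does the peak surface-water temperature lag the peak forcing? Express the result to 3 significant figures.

69.7 days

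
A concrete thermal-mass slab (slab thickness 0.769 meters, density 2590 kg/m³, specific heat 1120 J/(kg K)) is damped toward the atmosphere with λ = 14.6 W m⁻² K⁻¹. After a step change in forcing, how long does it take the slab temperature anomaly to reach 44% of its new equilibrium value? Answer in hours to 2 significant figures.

Areal heat capacity C = ρ c_p D = 2590 × 1120 × 0.769 = 2.23×10^6 J/(m²·K).
τ = C / λ = 2.23×10^6 / 14.6 = 1.53×10^5 s.
Fraction reached: 1 − e^(−t/τ) = 0.44 ⇒ t = −τ ln(1 − 0.44) = τ × 0.580.
t = 88600 s = 24.6 hours.

25 hours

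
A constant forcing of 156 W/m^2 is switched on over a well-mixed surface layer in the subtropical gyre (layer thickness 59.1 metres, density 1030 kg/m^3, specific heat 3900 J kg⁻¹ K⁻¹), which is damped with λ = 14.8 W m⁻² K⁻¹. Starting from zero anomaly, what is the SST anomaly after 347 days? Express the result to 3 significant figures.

Areal heat capacity C = ρ c_p D = 1030 × 3900 × 59.1 = 2.37×10^8 J/(m²·K).
τ = C / λ = 2.37×10^8 / 14.8 = 1.60×10^7 s.
Equilibrium anomaly ΔT_eq = F / λ = 156 / 14.8 = 10.5 K.
t = 347 days = 3.00×10^7 s, so t/τ = 1.87.
ΔT(t) = ΔT_eq (1 − e^(−t/τ)) = 10.5 × (1 − e^−1.87) = 8.91 K.

8.91 K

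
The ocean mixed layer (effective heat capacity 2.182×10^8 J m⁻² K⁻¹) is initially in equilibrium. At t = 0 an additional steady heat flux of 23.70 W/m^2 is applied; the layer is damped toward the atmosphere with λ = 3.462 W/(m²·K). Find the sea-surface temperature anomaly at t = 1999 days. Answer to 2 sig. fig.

6.4 K

Areal heat capacity C = 2.182×10^8 J m⁻² K⁻¹ (given).
τ = C / λ = 2.18×10^8 / 3.462 = 6.30×10^7 s.
Equilibrium anomaly ΔT_eq = F / λ = 23.70 / 3.462 = 6.85 K.
t = 1999 days = 1.73×10^8 s, so t/τ = 2.74.
ΔT(t) = ΔT_eq (1 − e^(−t/τ)) = 6.85 × (1 − e^−2.74) = 6.40 K.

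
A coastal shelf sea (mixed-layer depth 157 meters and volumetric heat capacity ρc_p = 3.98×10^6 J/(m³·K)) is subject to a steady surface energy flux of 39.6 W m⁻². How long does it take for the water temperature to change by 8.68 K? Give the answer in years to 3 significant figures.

Areal heat capacity C = ρc_p × D = 3.98×10^6 × 157 = 6.25×10^8 J/(m²·K).
Time required: Δt = C ΔT / F = 6.25×10^8 × 8.68 / 39.6 = 1.37×10^8 s.
In years: 1.37×10^8 s / (3.156×10^7 s/year) = 4.34 years.

4.34 years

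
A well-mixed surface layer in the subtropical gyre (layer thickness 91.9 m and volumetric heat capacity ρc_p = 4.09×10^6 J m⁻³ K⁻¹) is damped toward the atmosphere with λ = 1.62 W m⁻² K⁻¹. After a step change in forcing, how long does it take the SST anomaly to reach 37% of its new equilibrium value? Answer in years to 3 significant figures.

Areal heat capacity C = ρc_p × D = 4.09×10^6 × 91.9 = 3.76×10^8 J/(m^2 K).
τ = C / λ = 3.76×10^8 / 1.62 = 2.32×10^8 s.
Fraction reached: 1 − e^(−t/τ) = 0.37 ⇒ t = −τ ln(1 − 0.37) = τ × 0.462.
t = 1.07×10^8 s = 3.40 years.

3.40 years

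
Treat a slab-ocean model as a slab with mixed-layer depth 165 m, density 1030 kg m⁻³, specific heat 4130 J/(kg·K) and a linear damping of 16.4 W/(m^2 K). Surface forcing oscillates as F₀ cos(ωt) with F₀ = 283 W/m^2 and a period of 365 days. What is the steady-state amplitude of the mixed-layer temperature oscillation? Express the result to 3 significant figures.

2.01 K

Areal heat capacity C = ρ c_p D = 1030 × 4130 × 165 = 7.02×10^8 J/(m²·K).
Angular frequency ω = 2π / T = 2π / 3.15×10^7 s = 1.99×10^-7 s⁻¹.
√((Cω)² + λ²) = √((140)² + 16.4²) = 141 W/(m²·K).
Amplitude A = F₀ / √((Cω)²+λ²) = 283 / 141 = 2.01 K.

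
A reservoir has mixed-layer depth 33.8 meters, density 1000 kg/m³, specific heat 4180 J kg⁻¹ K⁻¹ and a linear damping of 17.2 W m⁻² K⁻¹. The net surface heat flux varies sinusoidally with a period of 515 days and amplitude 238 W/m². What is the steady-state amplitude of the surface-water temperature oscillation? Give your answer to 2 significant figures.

Areal heat capacity C = ρ c_p D = 1000 × 4180 × 33.8 = 1.41×10^8 J/(m²·K).
Angular frequency ω = 2π / T = 2π / 4.45×10^7 s = 1.41×10^-7 s⁻¹.
√((Cω)² + λ²) = √((20.0)² + 17.2²) = 26.3 W/(m²·K).
Amplitude A = F₀ / √((Cω)²+λ²) = 238 / 26.3 = 9.04 K.

9.0 K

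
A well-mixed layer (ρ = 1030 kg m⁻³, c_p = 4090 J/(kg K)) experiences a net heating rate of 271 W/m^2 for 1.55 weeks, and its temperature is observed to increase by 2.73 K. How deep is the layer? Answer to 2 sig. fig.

Heat input Q = F Δt = 271 × 9.37×10^5 s = 2.54×10^8 J/m².
Required areal heat capacity C = Q / ΔT = 9.31×10^7 J/(m²·K).
Depth D = C / (ρ c_p) = 9.31×10^7 / (1030 × 4090) = 22.1 m.

22 m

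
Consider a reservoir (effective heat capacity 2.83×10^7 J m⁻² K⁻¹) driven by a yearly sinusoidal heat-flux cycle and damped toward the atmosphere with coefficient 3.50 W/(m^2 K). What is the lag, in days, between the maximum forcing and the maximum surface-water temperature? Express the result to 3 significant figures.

59.0 days

Areal heat capacity C = 2.83×10^7 J m⁻² K⁻¹ (given).
ω = 2π / 3.15×10^7 s = 1.99×10^-7 s⁻¹.
Phase lag φ = arctan(Cω/λ) = arctan(5.64/3.50) = 1.02 rad.
Time lag = φ / ω = 1.02 / 1.99×10^-7 = 5.10×10^6 s = 59.0 days.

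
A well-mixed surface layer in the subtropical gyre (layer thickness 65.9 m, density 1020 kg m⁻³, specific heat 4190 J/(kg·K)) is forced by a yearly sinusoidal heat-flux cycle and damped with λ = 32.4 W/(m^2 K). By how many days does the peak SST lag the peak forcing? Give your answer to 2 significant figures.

Areal heat capacity C = ρ c_p D = 1020 × 4190 × 65.9 = 2.82×10^8 J/(m²·K).
ω = 2π / 3.15×10^7 s = 1.99×10^-7 s⁻¹.
Phase lag φ = arctan(Cω/λ) = arctan(56.1/32.4) = 1.05 rad.
Time lag = φ / ω = 1.05 / 1.99×10^-7 = 5.26×10^6 s = 60.8 days.

61 days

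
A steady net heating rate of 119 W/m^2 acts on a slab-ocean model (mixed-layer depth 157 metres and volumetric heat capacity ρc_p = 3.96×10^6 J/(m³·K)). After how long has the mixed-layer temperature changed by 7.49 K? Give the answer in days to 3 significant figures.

453 days

Areal heat capacity C = ρc_p × D = 3.96×10^6 × 157 = 6.22×10^8 J/(m^2 K).
Time required: Δt = C ΔT / F = 6.22×10^8 × 7.49 / 119 = 3.91×10^7 s.
In days: 3.91×10^7 s / (86400 s/day) = 453 days.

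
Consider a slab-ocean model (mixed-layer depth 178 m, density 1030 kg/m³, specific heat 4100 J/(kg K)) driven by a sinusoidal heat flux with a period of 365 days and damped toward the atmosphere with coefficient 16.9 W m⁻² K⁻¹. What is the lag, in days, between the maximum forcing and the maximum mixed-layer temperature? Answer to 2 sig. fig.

Areal heat capacity C = ρ c_p D = 1030 × 4100 × 178 = 7.52×10^8 J/(m^2 K).
ω = 2π / 3.15×10^7 s = 1.99×10^-7 s⁻¹.
Phase lag φ = arctan(Cω/λ) = arctan(150/16.9) = 1.46 rad.
Time lag = φ / ω = 1.46 / 1.99×10^-7 = 7.32×10^6 s = 84.7 days.

85 days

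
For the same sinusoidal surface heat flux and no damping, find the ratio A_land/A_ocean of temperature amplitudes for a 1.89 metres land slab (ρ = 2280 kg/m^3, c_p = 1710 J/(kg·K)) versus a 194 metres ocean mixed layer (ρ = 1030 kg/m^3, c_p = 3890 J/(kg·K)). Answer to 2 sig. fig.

C_ocean = 1030 × 3890 × 194 = 7.77×10^8 J/(m²·K).
C_land = 2280 × 1710 × 1.89 = 7.37×10^6 J/(m²·K).
Undamped amplitude ∝ 1/C, so A_land/A_ocean = C_ocean/C_land = 105.

110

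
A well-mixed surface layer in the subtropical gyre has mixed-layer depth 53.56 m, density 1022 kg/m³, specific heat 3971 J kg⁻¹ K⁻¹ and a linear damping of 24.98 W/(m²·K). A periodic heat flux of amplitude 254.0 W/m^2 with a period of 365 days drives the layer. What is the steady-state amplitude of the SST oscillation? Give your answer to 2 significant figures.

5.1 K

Areal heat capacity C = ρ c_p D = 1022 × 3971 × 53.56 = 2.17×10^8 J/(m²·K).
Angular frequency ω = 2π / T = 2π / 3.15×10^7 s = 1.99×10^-7 s⁻¹.
√((Cω)² + λ²) = √((43.3)² + 24.98²) = 50.0 W/(m²·K).
Amplitude A = F₀ / √((Cω)²+λ²) = 254.0 / 50.0 = 5.08 K.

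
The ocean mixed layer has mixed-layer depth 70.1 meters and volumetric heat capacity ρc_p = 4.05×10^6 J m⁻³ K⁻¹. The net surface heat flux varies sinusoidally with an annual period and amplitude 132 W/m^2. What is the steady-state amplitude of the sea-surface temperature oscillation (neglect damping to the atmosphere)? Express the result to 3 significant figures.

Areal heat capacity C = ρc_p × D = 4.05×10^6 × 70.1 = 2.84×10^8 J m⁻² K⁻¹.
Angular frequency ω = 2π / T = 2π / 3.15×10^7 s = 1.99×10^-7 s⁻¹.
Cω = 2.84×10^8 × 1.99×10^-7 = 56.6 W/(m²·K).
Amplitude A = F₀ / (Cω) = 132 / 56.6 = 2.33 K.

2.33 K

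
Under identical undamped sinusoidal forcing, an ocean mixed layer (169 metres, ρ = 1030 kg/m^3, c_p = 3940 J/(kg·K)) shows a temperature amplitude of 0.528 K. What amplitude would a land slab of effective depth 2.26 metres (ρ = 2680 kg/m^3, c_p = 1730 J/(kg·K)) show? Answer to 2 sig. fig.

35 K

C_ocean = 6.86×10^8 J/(m²·K); C_land = 1.05×10^7 J/(m²·K).
A ∝ 1/C ⇒ A_land = A_ocean × C_ocean/C_land = 0.528 × 65.5 = 34.6 K.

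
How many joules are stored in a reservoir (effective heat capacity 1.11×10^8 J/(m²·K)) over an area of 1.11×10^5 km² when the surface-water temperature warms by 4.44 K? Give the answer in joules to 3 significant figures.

Areal heat capacity C = 1.11×10^8 J/(m²·K) (given).
Heat per unit area: q = C ΔT = 1.11×10^8 × 4.44 = 4.93×10^8 J/m².
Total heat: Q = q × A = 4.93×10^8 × (1.11×10^5 × 10⁶ m²) = 5.47×10^19 J.

5.47×10^19 J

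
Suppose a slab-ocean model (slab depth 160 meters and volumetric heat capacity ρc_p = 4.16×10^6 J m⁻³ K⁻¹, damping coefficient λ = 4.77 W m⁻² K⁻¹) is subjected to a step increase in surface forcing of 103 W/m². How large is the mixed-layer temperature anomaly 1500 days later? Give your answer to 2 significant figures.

13 K

Areal heat capacity C = ρc_p × D = 4.16×10^6 × 160 = 6.66×10^8 J m⁻² K⁻¹.
τ = C / λ = 6.66×10^8 / 4.77 = 1.40×10^8 s.
Equilibrium anomaly ΔT_eq = F / λ = 103 / 4.77 = 21.6 K.
t = 1500 days = 1.30×10^8 s, so t/τ = 0.929.
ΔT(t) = ΔT_eq (1 − e^(−t/τ)) = 21.6 × (1 − e^−0.929) = 13.1 K.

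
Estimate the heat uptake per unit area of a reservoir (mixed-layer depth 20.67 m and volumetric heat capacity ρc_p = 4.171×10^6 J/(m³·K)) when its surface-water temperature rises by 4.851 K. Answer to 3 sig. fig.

Areal heat capacity C = ρc_p × D = 4.171×10^6 × 20.67 = 8.62×10^7 J m⁻² K⁻¹.
ΔQ = C ΔT = 8.62×10^7 × 4.851 = 4.18×10^8 J/m².

4.18×10^8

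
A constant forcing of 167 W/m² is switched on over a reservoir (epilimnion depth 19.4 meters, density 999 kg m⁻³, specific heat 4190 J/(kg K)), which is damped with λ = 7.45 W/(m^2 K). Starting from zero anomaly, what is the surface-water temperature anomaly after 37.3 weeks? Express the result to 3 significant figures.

Areal heat capacity C = ρ c_p D = 999 × 4190 × 19.4 = 8.12×10^7 J/(m²·K).
τ = C / λ = 8.12×10^7 / 7.45 = 1.09×10^7 s.
Equilibrium anomaly ΔT_eq = F / λ = 167 / 7.45 = 22.4 K.
t = 37.3 weeks = 2.26×10^7 s, so t/τ = 2.07.
ΔT(t) = ΔT_eq (1 − e^(−t/τ)) = 22.4 × (1 − e^−2.07) = 19.6 K.

19.6 K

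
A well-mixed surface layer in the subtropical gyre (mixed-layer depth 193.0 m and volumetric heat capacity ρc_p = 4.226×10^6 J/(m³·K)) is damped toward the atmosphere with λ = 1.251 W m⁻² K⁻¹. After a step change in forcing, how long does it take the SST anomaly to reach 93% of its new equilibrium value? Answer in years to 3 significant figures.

54.9 years

Areal heat capacity C = ρc_p × D = 4.226×10^6 × 193.0 = 8.16×10^8 J/(m^2 K).
τ = C / λ = 8.16×10^8 / 1.251 = 6.52×10^8 s.
Fraction reached: 1 − e^(−t/τ) = 0.93 ⇒ t = −τ ln(1 − 0.93) = τ × 2.66.
t = 1.73×10^9 s = 54.9 years.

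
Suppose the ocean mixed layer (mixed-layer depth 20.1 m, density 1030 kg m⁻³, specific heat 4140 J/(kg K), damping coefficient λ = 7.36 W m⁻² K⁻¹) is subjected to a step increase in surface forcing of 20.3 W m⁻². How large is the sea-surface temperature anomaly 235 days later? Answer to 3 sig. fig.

2.28 K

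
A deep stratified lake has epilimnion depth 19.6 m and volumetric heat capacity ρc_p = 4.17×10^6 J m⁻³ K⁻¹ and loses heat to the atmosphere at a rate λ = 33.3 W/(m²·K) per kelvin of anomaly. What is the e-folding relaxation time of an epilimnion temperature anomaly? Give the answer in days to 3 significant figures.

Areal heat capacity C = ρc_p × D = 4.17×10^6 × 19.6 = 8.17×10^7 J m⁻² K⁻¹.
Relaxation time τ = C / λ = 8.17×10^7 / 33.3 = 2.45×10^6 s.
In days: 2.45×10^6 s / (86400 s/day) = 28.4 days.

28.4 days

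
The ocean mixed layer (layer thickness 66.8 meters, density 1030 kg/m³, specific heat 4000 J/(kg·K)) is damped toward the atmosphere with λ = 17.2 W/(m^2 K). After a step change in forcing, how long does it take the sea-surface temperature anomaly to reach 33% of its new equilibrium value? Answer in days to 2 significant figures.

Areal heat capacity C = ρ c_p D = 1030 × 4000 × 66.8 = 2.75×10^8 J/(m²·K).
τ = C / λ = 2.75×10^8 / 17.2 = 1.60×10^7 s.
Fraction reached: 1 − e^(−t/τ) = 0.33 ⇒ t = −τ ln(1 − 0.33) = τ × 0.400.
t = 6.41×10^6 s = 74.2 days.

74 days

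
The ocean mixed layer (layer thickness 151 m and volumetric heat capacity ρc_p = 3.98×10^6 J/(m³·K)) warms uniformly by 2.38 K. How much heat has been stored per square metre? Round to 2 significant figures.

1.4×10^9

Areal heat capacity C = ρc_p × D = 3.98×10^6 × 151 = 6.01×10^8 J/(m²·K).
ΔQ = C ΔT = 6.01×10^8 × 2.38 = 1.43×10^9 J/m².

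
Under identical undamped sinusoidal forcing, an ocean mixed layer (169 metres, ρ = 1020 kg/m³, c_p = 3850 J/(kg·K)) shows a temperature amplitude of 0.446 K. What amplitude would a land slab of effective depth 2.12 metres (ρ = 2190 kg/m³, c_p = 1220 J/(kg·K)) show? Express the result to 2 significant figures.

52 K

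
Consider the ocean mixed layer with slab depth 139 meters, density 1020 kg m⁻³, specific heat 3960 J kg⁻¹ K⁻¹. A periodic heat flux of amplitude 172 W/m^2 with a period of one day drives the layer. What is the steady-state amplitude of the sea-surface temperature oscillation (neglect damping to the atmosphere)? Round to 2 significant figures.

Areal heat capacity C = ρ c_p D = 1020 × 3960 × 139 = 5.61×10^8 J m⁻² K⁻¹.
Angular frequency ω = 2π / T = 2π / 86400 s = 7.27×10^-5 s⁻¹.
Cω = 5.61×10^8 × 7.27×10^-5 = 40800 W/(m²·K).
Amplitude A = F₀ / (Cω) = 172 / 40800 = 0.00421 K.

0.0042 K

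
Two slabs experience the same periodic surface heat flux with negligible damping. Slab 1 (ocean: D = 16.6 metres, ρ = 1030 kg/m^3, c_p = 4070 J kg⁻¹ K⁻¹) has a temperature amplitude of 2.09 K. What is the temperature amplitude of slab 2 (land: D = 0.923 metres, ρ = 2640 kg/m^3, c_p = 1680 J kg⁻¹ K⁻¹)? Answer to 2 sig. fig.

C_ocean = 6.96×10^7 J/(m²·K); C_land = 4.09×10^6 J/(m²·K).
A ∝ 1/C ⇒ A_land = A_ocean × C_ocean/C_land = 2.09 × 17.0 = 35.5 K.

36 K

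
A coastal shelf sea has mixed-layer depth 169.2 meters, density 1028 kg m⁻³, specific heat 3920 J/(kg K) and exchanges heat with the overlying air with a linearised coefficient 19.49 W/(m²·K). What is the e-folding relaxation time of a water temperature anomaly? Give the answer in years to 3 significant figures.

1.11 years

Areal heat capacity C = ρ c_p D = 1028 × 3920 × 169.2 = 6.82×10^8 J/(m²·K).
Relaxation time τ = C / λ = 6.82×10^8 / 19.49 = 3.50×10^7 s.
In years: 3.50×10^7 s / (3.156×10^7 s/year) = 1.11 years.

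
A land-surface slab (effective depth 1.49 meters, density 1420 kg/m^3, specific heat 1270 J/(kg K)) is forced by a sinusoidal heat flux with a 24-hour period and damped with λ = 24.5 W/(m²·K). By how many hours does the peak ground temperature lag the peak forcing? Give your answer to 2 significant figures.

5.5 hours

Areal heat capacity C = ρ c_p D = 1420 × 1270 × 1.49 = 2.69×10^6 J m⁻² K⁻¹.
ω = 2π / 86400 s = 7.27×10^-5 s⁻¹.
Phase lag φ = arctan(Cω/λ) = arctan(195/24.5) = 1.45 rad.
Time lag = φ / ω = 1.45 / 7.27×10^-5 = 19900 s = 5.52 hours.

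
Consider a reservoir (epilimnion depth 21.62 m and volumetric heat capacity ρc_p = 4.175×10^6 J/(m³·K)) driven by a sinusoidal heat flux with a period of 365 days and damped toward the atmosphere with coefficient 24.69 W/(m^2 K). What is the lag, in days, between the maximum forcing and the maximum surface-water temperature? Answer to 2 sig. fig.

37 days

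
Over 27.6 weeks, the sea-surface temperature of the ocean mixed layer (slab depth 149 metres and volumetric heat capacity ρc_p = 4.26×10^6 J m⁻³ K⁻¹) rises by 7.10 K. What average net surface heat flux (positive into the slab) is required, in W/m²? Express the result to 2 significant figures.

270

Areal heat capacity C = ρc_p × D = 4.26×10^6 × 149 = 6.35×10^8 J m⁻² K⁻¹.
Required heat per unit area: Q = C ΔT = 6.35×10^8 × 7.10 = 4.51×10^9 J/m².
Flux F = Q / Δt = 4.51×10^9 / 1.67×10^7 s = 270 W/m².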